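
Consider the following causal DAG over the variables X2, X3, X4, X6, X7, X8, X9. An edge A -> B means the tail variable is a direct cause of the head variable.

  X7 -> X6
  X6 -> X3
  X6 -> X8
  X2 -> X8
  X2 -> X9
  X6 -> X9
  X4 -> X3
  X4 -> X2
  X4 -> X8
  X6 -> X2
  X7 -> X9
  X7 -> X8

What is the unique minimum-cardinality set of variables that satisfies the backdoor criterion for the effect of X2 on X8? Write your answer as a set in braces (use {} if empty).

{X4, X6}

Variables eligible for adjustment (non-descendants of X2, excluding X2 and X8): {X3, X4, X6, X7}.
Backdoor paths from X2 to X8:
  P1: X2 <- X4 -> X8
  P2: X2 <- X4 -> X3 <- X6 <- X7 -> X8
  P3: X2 <- X4 -> X3 <- X6 -> X8
  P4: X2 <- X4 -> X3 <- X6 -> X9 <- X7 -> X8
  P5: X2 <- X6 <- X7 -> X8
  P6: X2 <- X6 -> X8
  P7: X2 <- X6 -> X9 <- X7 -> X8
  P8: X2 <- X6 -> X3 <- X4 -> X8
The empty set is not sufficient: P1 (X2 <- X4 -> X8) has no collider blocking it and no conditioned non-collider, so it is open.
Try {X4, X6}:
  P1: blocked at fork node X4 ∈ conditioning set.
  P2: blocked at fork node X4 ∈ conditioning set.
  P3: blocked at fork node X4 ∈ conditioning set.
  P4: blocked at fork node X4 ∈ conditioning set.
  P5: blocked at chain node X6 ∈ conditioning set.
  P6: blocked at fork node X6 ∈ conditioning set.
  P7: blocked at fork node X6 ∈ conditioning set.
  P8: blocked at fork node X6 ∈ conditioning set.
{X4, X6} contains no descendant of X2 and blocks every backdoor path.
Every element of {X4, X6} is needed (dropping X4 leaves P1 open; dropping X6 leaves P5 open), so no proper subset is valid.
Among all size-2 subsets of the eligible variables, only {X4, X6} blocks every backdoor path, so it is the unique smallest valid adjustment set.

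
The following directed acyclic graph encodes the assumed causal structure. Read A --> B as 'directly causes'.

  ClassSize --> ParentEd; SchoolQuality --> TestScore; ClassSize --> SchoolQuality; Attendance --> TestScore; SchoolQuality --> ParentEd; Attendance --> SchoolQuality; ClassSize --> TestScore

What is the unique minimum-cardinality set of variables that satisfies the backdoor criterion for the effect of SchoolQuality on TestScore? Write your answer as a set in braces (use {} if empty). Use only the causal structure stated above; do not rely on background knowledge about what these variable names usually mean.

Variables eligible for adjustment (non-descendants of SchoolQuality, excluding SchoolQuality and TestScore): {Attendance, ClassSize}.
Backdoor paths from SchoolQuality to TestScore:
  P1: SchoolQuality <- ClassSize -> TestScore
  P2: SchoolQuality <- Attendance -> TestScore
The empty set is not sufficient: P1 (SchoolQuality <- ClassSize -> TestScore) has no collider blocking it and no conditioned non-collider, so it is open.
Try {Attendance, ClassSize}:
  P1: blocked at fork node ClassSize ∈ conditioning set.
  P2: blocked at fork node Attendance ∈ conditioning set.
{Attendance, ClassSize} contains no descendant of SchoolQuality and blocks every backdoor path.
Every element of {Attendance, ClassSize} is needed (dropping Attendance leaves P2 open; dropping ClassSize leaves P1 open), so no proper subset is valid.
Among all size-2 subsets of the eligible variables, only {Attendance, ClassSize} blocks every backdoor path, so it is the unique smallest valid adjustment set.

{Attendance, ClassSize}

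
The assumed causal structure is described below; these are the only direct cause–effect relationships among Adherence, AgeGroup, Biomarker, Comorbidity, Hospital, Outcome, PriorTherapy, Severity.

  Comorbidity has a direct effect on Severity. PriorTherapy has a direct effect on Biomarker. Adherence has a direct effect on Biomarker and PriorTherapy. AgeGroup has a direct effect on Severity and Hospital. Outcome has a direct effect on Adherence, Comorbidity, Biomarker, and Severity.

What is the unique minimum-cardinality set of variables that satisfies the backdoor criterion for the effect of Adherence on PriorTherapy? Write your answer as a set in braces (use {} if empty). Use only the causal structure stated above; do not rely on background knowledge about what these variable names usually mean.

Variables eligible for adjustment (non-descendants of Adherence, excluding Adherence and PriorTherapy): {AgeGroup, Comorbidity, Hospital, Outcome, Severity}.
Backdoor paths from Adherence to PriorTherapy:
  P1: Adherence <- Outcome -> Biomarker <- PriorTherapy
Each backdoor path contains an unconditioned collider, so every path is already blocked with the empty conditioning set:
  P1: blocked at collider Biomarker (neither it nor any descendant is in the conditioning set).
The empty set is therefore the unique smallest valid set.

{}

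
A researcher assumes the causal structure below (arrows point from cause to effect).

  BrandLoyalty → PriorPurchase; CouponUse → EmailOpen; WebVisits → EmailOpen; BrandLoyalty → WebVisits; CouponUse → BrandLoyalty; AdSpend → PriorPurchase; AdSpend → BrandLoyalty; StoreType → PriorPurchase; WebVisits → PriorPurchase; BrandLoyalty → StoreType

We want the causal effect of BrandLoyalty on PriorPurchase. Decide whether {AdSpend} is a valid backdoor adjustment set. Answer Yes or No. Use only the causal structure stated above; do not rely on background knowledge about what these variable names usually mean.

Yes

Backdoor paths from BrandLoyalty to PriorPurchase (paths whose first edge points into BrandLoyalty):
  P1: BrandLoyalty <- CouponUse -> EmailOpen <- WebVisits -> PriorPurchase
  P2: BrandLoyalty <- AdSpend -> PriorPurchase
Condition 1 (no descendant of BrandLoyalty in the set): holds — descendants of BrandLoyalty are {EmailOpen, PriorPurchase, StoreType, WebVisits}; none are in {AdSpend}.
Condition 2 (every backdoor path blocked by {AdSpend}):
  P1: blocked at collider EmailOpen (neither it nor any descendant is in the conditioning set).
  P2: blocked at fork node AdSpend ∈ conditioning set.
{AdSpend} satisfies the backdoor criterion.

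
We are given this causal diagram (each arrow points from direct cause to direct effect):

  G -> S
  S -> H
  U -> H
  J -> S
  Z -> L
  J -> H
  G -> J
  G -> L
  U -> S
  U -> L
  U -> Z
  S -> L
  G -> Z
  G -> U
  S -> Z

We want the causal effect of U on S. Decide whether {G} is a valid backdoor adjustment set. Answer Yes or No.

Yes

Backdoor paths from U to S (paths whose first edge points into U):
  P1: U <- G -> J -> S
  P2: U <- G -> J -> H <- S
  P3: U <- G -> S
  P4: U <- G -> Z <- S
  P5: U <- G -> Z -> L <- S
  P6: U <- G -> L <- S
  P7: U <- G -> L <- Z <- S
Condition 1 (no descendant of U in the set): holds — descendants of U are {H, L, S, Z}; none are in {G}.
Condition 2 (every backdoor path blocked by {G}):
  P1: blocked at fork node G ∈ conditioning set.
  P2: blocked at fork node G ∈ conditioning set.
  P3: blocked at fork node G ∈ conditioning set.
  P4: blocked at fork node G ∈ conditioning set.
  P5: blocked at fork node G ∈ conditioning set.
  P6: blocked at fork node G ∈ conditioning set.
  P7: blocked at fork node G ∈ conditioning set.
{G} satisfies the backdoor criterion.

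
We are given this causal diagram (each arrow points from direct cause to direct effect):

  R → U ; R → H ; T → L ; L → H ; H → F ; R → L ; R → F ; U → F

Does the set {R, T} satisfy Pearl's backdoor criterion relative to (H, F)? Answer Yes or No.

Backdoor paths from H to F (paths whose first edge points into H):
  P1: H <- R -> U -> F
  P2: H <- R -> F
  P3: H <- L <- R -> U -> F
  P4: H <- L <- R -> F
Condition 1 (no descendant of H in the set): holds — descendants of H are {F}; none are in {R, T}.
Condition 2 (every backdoor path blocked by {R, T}):
  P1: blocked at fork node R ∈ conditioning set.
  P2: blocked at fork node R ∈ conditioning set.
  P3: blocked at fork node R ∈ conditioning set.
  P4: blocked at fork node R ∈ conditioning set.
{R, T} satisfies the backdoor criterion.

Yes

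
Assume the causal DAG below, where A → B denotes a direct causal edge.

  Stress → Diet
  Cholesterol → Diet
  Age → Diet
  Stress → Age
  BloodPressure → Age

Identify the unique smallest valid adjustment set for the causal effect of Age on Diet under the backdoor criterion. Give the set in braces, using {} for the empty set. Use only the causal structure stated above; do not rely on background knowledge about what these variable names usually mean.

{Stress}

Variables eligible for adjustment (non-descendants of Age, excluding Age and Diet): {BloodPressure, Cholesterol, Stress}.
Backdoor paths from Age to Diet:
  P1: Age <- Stress -> Diet
The empty set is not sufficient: P1 (Age <- Stress -> Diet) has no collider blocking it and no conditioned non-collider, so it is open.
Try {Stress}:
  P1: blocked at fork node Stress ∈ conditioning set.
{Stress} contains no descendant of Age and blocks every backdoor path.
No other singleton works — e.g. {Cholesterol} leaves P1 open — so {Stress} is the unique smallest valid adjustment set.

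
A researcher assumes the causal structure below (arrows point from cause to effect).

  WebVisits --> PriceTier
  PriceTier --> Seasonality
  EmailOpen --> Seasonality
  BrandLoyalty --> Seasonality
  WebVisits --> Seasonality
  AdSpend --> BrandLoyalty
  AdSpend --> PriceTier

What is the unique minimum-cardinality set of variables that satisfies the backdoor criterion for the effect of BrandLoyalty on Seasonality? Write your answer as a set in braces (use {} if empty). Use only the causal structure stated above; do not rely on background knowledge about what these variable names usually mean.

Variables eligible for adjustment (non-descendants of BrandLoyalty, excluding BrandLoyalty and Seasonality): {AdSpend, EmailOpen, PriceTier, WebVisits}.
Backdoor paths from BrandLoyalty to Seasonality:
  P1: BrandLoyalty <- AdSpend -> PriceTier <- WebVisits -> Seasonality
  P2: BrandLoyalty <- AdSpend -> PriceTier -> Seasonality
The empty set is not sufficient: P2 (BrandLoyalty <- AdSpend -> PriceTier -> Seasonality) has no collider blocking it and no conditioned non-collider, so it is open.
Try {AdSpend}:
  P1: blocked at fork node AdSpend ∈ conditioning set.
  P2: blocked at fork node AdSpend ∈ conditioning set.
{AdSpend} contains no descendant of BrandLoyalty and blocks every backdoor path.
No other singleton works — e.g. {WebVisits} leaves P2 open — so {AdSpend} is the unique smallest valid adjustment set.

{AdSpend}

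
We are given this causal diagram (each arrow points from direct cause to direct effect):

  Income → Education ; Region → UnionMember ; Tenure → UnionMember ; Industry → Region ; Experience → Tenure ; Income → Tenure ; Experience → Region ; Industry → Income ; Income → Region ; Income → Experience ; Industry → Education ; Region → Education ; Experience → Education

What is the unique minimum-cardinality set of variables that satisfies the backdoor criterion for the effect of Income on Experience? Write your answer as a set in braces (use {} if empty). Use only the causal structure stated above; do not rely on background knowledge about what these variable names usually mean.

Variables eligible for adjustment (non-descendants of Income, excluding Income and Experience): {Industry}.
Backdoor paths from Income to Experience:
  P1: Income <- Industry -> Region <- Experience
  P2: Income <- Industry -> Region -> Education <- Experience
  P3: Income <- Industry -> Region -> UnionMember <- Tenure <- Experience
  P4: Income <- Industry -> Education <- Experience
  P5: Income <- Industry -> Education <- Region <- Experience
  P6: Income <- Industry -> Education <- Region -> UnionMember <- Tenure <- Experience
Each backdoor path contains an unconditioned collider, so every path is already blocked with the empty conditioning set:
  P1: blocked at collider Region (neither it nor any descendant is in the conditioning set).
  P2: blocked at collider Education (neither it nor any descendant is in the conditioning set).
  P3: blocked at collider UnionMember (neither it nor any descendant is in the conditioning set).
  P4: blocked at collider Education (neither it nor any descendant is in the conditioning set).
  P5: blocked at collider Education (neither it nor any descendant is in the conditioning set).
  P6: blocked at collider Education (neither it nor any descendant is in the conditioning set).
The empty set is therefore the unique smallest valid set.

{}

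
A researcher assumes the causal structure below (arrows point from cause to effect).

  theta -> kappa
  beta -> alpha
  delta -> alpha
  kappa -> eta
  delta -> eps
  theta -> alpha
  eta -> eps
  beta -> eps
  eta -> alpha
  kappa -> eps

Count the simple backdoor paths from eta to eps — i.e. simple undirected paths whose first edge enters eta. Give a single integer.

3

A backdoor path from eta to eps is any simple undirected path whose first edge points into eta (i.e. leaves eta via a parent).
Parents of eta: {kappa}.
Enumerating:
  P1: eta <- kappa <- theta -> alpha <- delta -> eps
  P2: eta <- kappa <- theta -> alpha <- beta -> eps
  P3: eta <- kappa -> eps
That exhausts the simple backdoor paths. Count: 3.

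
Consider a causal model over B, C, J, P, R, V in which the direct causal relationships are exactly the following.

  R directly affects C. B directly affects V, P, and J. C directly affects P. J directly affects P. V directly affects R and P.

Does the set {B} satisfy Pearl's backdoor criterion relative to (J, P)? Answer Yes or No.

Yes

Backdoor paths from J to P (paths whose first edge points into J):
  P1: J <- B -> V -> R -> C -> P
  P2: J <- B -> V -> P
  P3: J <- B -> P
Condition 1 (no descendant of J in the set): holds — descendants of J are {P}; none are in {B}.
Condition 2 (every backdoor path blocked by {B}):
  P1: blocked at fork node B ∈ conditioning set.
  P2: blocked at fork node B ∈ conditioning set.
  P3: blocked at fork node B ∈ conditioning set.
{B} satisfies the backdoor criterion.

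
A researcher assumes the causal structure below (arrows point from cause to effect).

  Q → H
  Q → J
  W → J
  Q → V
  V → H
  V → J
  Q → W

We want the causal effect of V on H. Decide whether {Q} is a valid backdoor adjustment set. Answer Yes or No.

Yes

Backdoor paths from V to H (paths whose first edge points into V):
  P1: V <- Q -> H
Condition 1 (no descendant of V in the set): holds — descendants of V are {H, J}; none are in {Q}.
Condition 2 (every backdoor path blocked by {Q}):
  P1: blocked at fork node Q ∈ conditioning set.
{Q} satisfies the backdoor criterion.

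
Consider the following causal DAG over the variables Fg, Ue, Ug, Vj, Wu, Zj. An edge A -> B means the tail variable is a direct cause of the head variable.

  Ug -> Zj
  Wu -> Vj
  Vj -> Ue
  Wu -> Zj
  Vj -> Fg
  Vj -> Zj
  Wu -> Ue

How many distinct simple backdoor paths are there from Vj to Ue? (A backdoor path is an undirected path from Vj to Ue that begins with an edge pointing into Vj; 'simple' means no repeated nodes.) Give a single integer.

1

A backdoor path from Vj to Ue is any simple undirected path whose first edge points into Vj (i.e. leaves Vj via a parent).
Parents of Vj: {Wu}.
Enumerating:
  P1: Vj <- Wu -> Ue
That exhausts the simple backdoor paths. Count: 1.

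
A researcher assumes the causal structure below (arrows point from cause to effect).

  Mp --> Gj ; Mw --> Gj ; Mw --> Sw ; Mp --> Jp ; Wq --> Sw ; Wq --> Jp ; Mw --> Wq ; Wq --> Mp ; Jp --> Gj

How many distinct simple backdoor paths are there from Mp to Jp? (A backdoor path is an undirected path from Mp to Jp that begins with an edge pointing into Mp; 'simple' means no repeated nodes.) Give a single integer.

A backdoor path from Mp to Jp is any simple undirected path whose first edge points into Mp (i.e. leaves Mp via a parent).
Parents of Mp: {Wq}.
Enumerating:
  P1: Mp <- Wq <- Mw -> Gj <- Jp
  P2: Mp <- Wq -> Jp
  P3: Mp <- Wq -> Sw <- Mw -> Gj <- Jp
That exhausts the simple backdoor paths. Count: 3.

3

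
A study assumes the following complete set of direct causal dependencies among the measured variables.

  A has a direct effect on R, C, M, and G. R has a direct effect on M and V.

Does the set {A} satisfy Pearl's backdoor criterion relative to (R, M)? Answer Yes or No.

Yes

Backdoor paths from R to M (paths whose first edge points into R):
  P1: R <- A -> M
Condition 1 (no descendant of R in the set): holds — descendants of R are {M, V}; none are in {A}.
Condition 2 (every backdoor path blocked by {A}):
  P1: blocked at fork node A ∈ conditioning set.
{A} satisfies the backdoor criterion.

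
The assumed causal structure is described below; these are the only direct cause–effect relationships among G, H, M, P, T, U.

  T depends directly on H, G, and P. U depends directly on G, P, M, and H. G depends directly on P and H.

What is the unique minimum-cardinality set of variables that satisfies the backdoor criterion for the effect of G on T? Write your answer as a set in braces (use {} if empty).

Variables eligible for adjustment (non-descendants of G, excluding G and T): {H, M, P}.
Backdoor paths from G to T:
  P1: G <- P -> T
  P2: G <- P -> U <- H -> T
  P3: G <- H -> T
  P4: G <- H -> U <- P -> T
The empty set is not sufficient: P1 (G <- P -> T) has no collider blocking it and no conditioned non-collider, so it is open.
Try {H, P}:
  P1: blocked at fork node P ∈ conditioning set.
  P2: blocked at fork node P ∈ conditioning set.
  P3: blocked at fork node H ∈ conditioning set.
  P4: blocked at fork node H ∈ conditioning set.
{H, P} contains no descendant of G and blocks every backdoor path.
Every element of {H, P} is needed (dropping H leaves P3 open; dropping P leaves P1 open), so no proper subset is valid.
Among all size-2 subsets of the eligible variables, only {H, P} blocks every backdoor path, so it is the unique smallest valid adjustment set.

{H, P}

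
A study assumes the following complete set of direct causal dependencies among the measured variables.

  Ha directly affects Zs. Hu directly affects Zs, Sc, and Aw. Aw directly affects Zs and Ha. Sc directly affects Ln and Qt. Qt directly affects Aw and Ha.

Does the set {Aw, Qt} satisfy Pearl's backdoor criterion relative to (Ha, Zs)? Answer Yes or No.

Yes

Backdoor paths from Ha to Zs (paths whose first edge points into Ha):
  P1: Ha <- Qt <- Sc <- Hu -> Aw -> Zs
  P2: Ha <- Qt <- Sc <- Hu -> Zs
  P3: Ha <- Qt -> Aw <- Hu -> Zs
  P4: Ha <- Qt -> Aw -> Zs
  P5: Ha <- Aw <- Hu -> Zs
  P6: Ha <- Aw <- Qt <- Sc <- Hu -> Zs
  P7: Ha <- Aw -> Zs
Condition 1 (no descendant of Ha in the set): holds — descendants of Ha are {Zs}; none are in {Aw, Qt}.
Condition 2 (every backdoor path blocked by {Aw, Qt}):
  P1: blocked at chain node Qt ∈ conditioning set.
  P2: blocked at chain node Qt ∈ conditioning set.
  P3: blocked at fork node Qt ∈ conditioning set.
  P4: blocked at fork node Qt ∈ conditioning set.
  P5: blocked at chain node Aw ∈ conditioning set.
  P6: blocked at chain node Aw ∈ conditioning set.
  P7: blocked at fork node Aw ∈ conditioning set.
{Aw, Qt} satisfies the backdoor criterion.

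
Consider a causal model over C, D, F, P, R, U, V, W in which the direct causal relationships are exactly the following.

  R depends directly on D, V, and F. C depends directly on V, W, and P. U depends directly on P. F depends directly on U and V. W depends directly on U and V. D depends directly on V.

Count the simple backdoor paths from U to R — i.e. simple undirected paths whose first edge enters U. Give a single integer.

6

A backdoor path from U to R is any simple undirected path whose first edge points into U (i.e. leaves U via a parent).
Parents of U: {P}.
Enumerating:
  P1: U <- P -> C <- V -> D -> R
  P2: U <- P -> C <- V -> F -> R
  P3: U <- P -> C <- V -> R
  P4: U <- P -> C <- W <- V -> D -> R
  P5: U <- P -> C <- W <- V -> F -> R
  P6: U <- P -> C <- W <- V -> R
That exhausts the simple backdoor paths. Count: 6.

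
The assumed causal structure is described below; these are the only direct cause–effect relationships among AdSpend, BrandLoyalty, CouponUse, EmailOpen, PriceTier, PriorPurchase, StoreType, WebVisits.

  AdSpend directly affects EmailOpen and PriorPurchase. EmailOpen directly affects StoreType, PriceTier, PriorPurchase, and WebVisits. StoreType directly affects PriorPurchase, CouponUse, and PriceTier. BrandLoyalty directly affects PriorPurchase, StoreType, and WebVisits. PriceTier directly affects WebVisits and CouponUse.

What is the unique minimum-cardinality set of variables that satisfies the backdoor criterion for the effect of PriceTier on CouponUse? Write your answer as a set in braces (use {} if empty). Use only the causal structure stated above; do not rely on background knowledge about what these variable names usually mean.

Variables eligible for adjustment (non-descendants of PriceTier, excluding PriceTier and CouponUse): {AdSpend, BrandLoyalty, EmailOpen, PriorPurchase, StoreType}.
Backdoor paths from PriceTier to CouponUse:
  P1: PriceTier <- EmailOpen <- AdSpend -> PriorPurchase <- BrandLoyalty -> StoreType -> CouponUse
  P2: PriceTier <- EmailOpen <- AdSpend -> PriorPurchase <- StoreType -> CouponUse
  P3: PriceTier <- EmailOpen -> StoreType -> CouponUse
  P4: PriceTier <- EmailOpen -> WebVisits <- BrandLoyalty -> StoreType -> CouponUse
  P5: PriceTier <- EmailOpen -> WebVisits <- BrandLoyalty -> PriorPurchase <- StoreType -> CouponUse
  P6: PriceTier <- EmailOpen -> PriorPurchase <- BrandLoyalty -> StoreType -> CouponUse
  P7: PriceTier <- EmailOpen -> PriorPurchase <- StoreType -> CouponUse
  P8: PriceTier <- StoreType -> CouponUse
The empty set is not sufficient: P3 (PriceTier <- EmailOpen -> StoreType -> CouponUse) has no collider blocking it and no conditioned non-collider, so it is open.
Try {StoreType}:
  P1: blocked at collider PriorPurchase (neither it nor any descendant is in the conditioning set).
  P2: blocked at collider PriorPurchase (neither it nor any descendant is in the conditioning set).
  P3: blocked at chain node StoreType ∈ conditioning set.
  P4: blocked at collider WebVisits (neither it nor any descendant is in the conditioning set).
  P5: blocked at collider WebVisits (neither it nor any descendant is in the conditioning set).
  P6: blocked at collider PriorPurchase (neither it nor any descendant is in the conditioning set).
  P7: blocked at collider PriorPurchase (neither it nor any descendant is in the conditioning set).
  P8: blocked at fork node StoreType ∈ conditioning set.
{StoreType} contains no descendant of PriceTier and blocks every backdoor path.
No other singleton works — e.g. {BrandLoyalty} leaves P3 open — so {StoreType} is the unique smallest valid adjustment set.

{StoreType}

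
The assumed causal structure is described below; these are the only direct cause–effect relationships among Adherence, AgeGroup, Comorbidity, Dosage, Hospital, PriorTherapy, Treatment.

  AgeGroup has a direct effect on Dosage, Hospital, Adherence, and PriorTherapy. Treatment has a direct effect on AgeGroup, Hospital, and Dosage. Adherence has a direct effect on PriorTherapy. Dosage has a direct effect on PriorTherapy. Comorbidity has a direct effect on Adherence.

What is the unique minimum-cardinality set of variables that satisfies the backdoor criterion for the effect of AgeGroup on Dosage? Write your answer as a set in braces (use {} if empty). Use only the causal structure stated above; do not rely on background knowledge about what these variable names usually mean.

{Treatment}

Variables eligible for adjustment (non-descendants of AgeGroup, excluding AgeGroup and Dosage): {Comorbidity, Treatment}.
Backdoor paths from AgeGroup to Dosage:
  P1: AgeGroup <- Treatment -> Dosage
The empty set is not sufficient: P1 (AgeGroup <- Treatment -> Dosage) has no collider blocking it and no conditioned non-collider, so it is open.
Try {Treatment}:
  P1: blocked at fork node Treatment ∈ conditioning set.
{Treatment} contains no descendant of AgeGroup and blocks every backdoor path.
No other singleton works — e.g. {Comorbidity} leaves P1 open — so {Treatment} is the unique smallest valid adjustment set.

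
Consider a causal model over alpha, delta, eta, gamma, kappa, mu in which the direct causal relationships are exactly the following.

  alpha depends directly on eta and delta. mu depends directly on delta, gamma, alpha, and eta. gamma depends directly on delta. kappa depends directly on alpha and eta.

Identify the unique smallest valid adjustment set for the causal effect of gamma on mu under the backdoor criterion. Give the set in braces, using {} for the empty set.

{delta}

Variables eligible for adjustment (non-descendants of gamma, excluding gamma and mu): {alpha, delta, eta, kappa}.
Backdoor paths from gamma to mu:
  P1: gamma <- delta -> alpha <- eta -> mu
  P2: gamma <- delta -> alpha -> mu
  P3: gamma <- delta -> alpha -> kappa <- eta -> mu
  P4: gamma <- delta -> mu
The empty set is not sufficient: P2 (gamma <- delta -> alpha -> mu) has no collider blocking it and no conditioned non-collider, so it is open.
Try {delta}:
  P1: blocked at fork node delta ∈ conditioning set.
  P2: blocked at fork node delta ∈ conditioning set.
  P3: blocked at fork node delta ∈ conditioning set.
  P4: blocked at fork node delta ∈ conditioning set.
{delta} contains no descendant of gamma and blocks every backdoor path.
No other singleton works — e.g. {eta} leaves P2 open — so {delta} is the unique smallest valid adjustment set.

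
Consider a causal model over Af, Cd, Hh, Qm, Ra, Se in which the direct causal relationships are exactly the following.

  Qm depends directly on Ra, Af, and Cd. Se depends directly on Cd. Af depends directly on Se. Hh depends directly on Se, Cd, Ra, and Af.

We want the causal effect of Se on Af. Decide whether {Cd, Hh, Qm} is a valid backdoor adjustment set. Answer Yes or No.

Backdoor paths from Se to Af (paths whose first edge points into Se):
  P1: Se <- Cd -> Hh <- Ra -> Qm <- Af
  P2: Se <- Cd -> Hh <- Af
  P3: Se <- Cd -> Qm <- Ra -> Hh <- Af
  P4: Se <- Cd -> Qm <- Af
Condition 1 (no descendant of Se in the set): FAILS — Hh and Qm are descendants of Se.
Condition 2 (every backdoor path blocked by {Cd, Hh, Qm}):
  P1: blocked at fork node Cd ∈ conditioning set.
  P2: blocked at fork node Cd ∈ conditioning set.
  P3: blocked at fork node Cd ∈ conditioning set.
  P4: blocked at fork node Cd ∈ conditioning set.
{Cd, Hh, Qm} does not satisfy the backdoor criterion.

No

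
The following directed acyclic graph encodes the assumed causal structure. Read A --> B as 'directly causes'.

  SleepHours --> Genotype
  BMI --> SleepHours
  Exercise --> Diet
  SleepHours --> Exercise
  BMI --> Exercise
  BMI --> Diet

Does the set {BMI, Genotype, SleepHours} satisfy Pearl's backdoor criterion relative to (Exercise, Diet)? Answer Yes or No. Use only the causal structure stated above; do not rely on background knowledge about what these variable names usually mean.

Yes

Backdoor paths from Exercise to Diet (paths whose first edge points into Exercise):
  P1: Exercise <- BMI -> Diet
  P2: Exercise <- SleepHours <- BMI -> Diet
Condition 1 (no descendant of Exercise in the set): holds — descendants of Exercise are {Diet}; none are in {BMI, Genotype, SleepHours}.
Condition 2 (every backdoor path blocked by {BMI, Genotype, SleepHours}):
  P1: blocked at fork node BMI ∈ conditioning set.
  P2: blocked at chain node SleepHours ∈ conditioning set.
{BMI, Genotype, SleepHours} satisfies the backdoor criterion.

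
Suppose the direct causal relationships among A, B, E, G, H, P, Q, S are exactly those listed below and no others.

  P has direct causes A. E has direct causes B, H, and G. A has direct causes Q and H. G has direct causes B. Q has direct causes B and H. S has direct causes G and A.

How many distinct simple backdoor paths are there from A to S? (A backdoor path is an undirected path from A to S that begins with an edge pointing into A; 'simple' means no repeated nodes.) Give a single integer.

A backdoor path from A to S is any simple undirected path whose first edge points into A (i.e. leaves A via a parent).
Parents of A: {H, Q}.
Enumerating:
  P1: A <- H -> Q <- B -> G -> S
  P2: A <- H -> Q <- B -> E <- G -> S
  P3: A <- H -> E <- B -> G -> S
  P4: A <- H -> E <- G -> S
  P5: A <- Q <- B -> G -> S
  P6: A <- Q <- B -> E <- G -> S
  P7: A <- Q <- H -> E <- B -> G -> S
  P8: A <- Q <- H -> E <- G -> S
That exhausts the simple backdoor paths. Count: 8.

8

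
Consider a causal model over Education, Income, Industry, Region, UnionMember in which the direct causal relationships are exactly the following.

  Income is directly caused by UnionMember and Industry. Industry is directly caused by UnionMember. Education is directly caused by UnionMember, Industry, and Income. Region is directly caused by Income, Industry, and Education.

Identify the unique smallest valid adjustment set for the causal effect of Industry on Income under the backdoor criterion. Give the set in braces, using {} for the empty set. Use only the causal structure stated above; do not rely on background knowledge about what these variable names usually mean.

Variables eligible for adjustment (non-descendants of Industry, excluding Industry and Income): {UnionMember}.
Backdoor paths from Industry to Income:
  P1: Industry <- UnionMember -> Income
  P2: Industry <- UnionMember -> Education <- Income
  P3: Industry <- UnionMember -> Education -> Region <- Income
The empty set is not sufficient: P1 (Industry <- UnionMember -> Income) has no collider blocking it and no conditioned non-collider, so it is open.
Try {UnionMember}:
  P1: blocked at fork node UnionMember ∈ conditioning set.
  P2: blocked at fork node UnionMember ∈ conditioning set.
  P3: blocked at fork node UnionMember ∈ conditioning set.
{UnionMember} contains no descendant of Industry and blocks every backdoor path.
{UnionMember} is the unique smallest valid adjustment set.

{UnionMember}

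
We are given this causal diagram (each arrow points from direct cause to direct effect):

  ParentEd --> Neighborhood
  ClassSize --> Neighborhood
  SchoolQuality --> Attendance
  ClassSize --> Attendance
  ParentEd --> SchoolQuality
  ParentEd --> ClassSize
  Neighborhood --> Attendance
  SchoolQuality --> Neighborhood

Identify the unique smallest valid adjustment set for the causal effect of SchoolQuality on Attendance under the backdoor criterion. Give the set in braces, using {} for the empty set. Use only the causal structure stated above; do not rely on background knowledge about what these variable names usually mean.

Variables eligible for adjustment (non-descendants of SchoolQuality, excluding SchoolQuality and Attendance): {ClassSize, ParentEd}.
Backdoor paths from SchoolQuality to Attendance:
  P1: SchoolQuality <- ParentEd -> ClassSize -> Neighborhood -> Attendance
  P2: SchoolQuality <- ParentEd -> ClassSize -> Attendance
  P3: SchoolQuality <- ParentEd -> Neighborhood <- ClassSize -> Attendance
  P4: SchoolQuality <- ParentEd -> Neighborhood -> Attendance
The empty set is not sufficient: P1 (SchoolQuality <- ParentEd -> ClassSize -> Neighborhood -> Attendance) has no collider blocking it and no conditioned non-collider, so it is open.
Try {ParentEd}:
  P1: blocked at fork node ParentEd ∈ conditioning set.
  P2: blocked at fork node ParentEd ∈ conditioning set.
  P3: blocked at fork node ParentEd ∈ conditioning set.
  P4: blocked at fork node ParentEd ∈ conditioning set.
{ParentEd} contains no descendant of SchoolQuality and blocks every backdoor path.
No other singleton works — e.g. {ClassSize} leaves P4 open — so {ParentEd} is the unique smallest valid adjustment set.

{ParentEd}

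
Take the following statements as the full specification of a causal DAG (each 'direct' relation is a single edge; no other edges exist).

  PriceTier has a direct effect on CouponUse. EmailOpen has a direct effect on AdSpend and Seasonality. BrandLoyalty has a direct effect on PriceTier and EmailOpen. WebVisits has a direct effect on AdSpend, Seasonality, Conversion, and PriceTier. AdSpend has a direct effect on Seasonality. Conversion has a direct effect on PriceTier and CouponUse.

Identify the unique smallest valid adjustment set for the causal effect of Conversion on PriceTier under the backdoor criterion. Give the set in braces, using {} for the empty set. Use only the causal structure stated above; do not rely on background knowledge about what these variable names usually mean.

{WebVisits}

Variables eligible for adjustment (non-descendants of Conversion, excluding Conversion and PriceTier): {AdSpend, BrandLoyalty, EmailOpen, Seasonality, WebVisits}.
Backdoor paths from Conversion to PriceTier:
  P1: Conversion <- WebVisits -> AdSpend <- EmailOpen <- BrandLoyalty -> PriceTier
  P2: Conversion <- WebVisits -> AdSpend -> Seasonality <- EmailOpen <- BrandLoyalty -> PriceTier
  P3: Conversion <- WebVisits -> Seasonality <- EmailOpen <- BrandLoyalty -> PriceTier
  P4: Conversion <- WebVisits -> Seasonality <- AdSpend <- EmailOpen <- BrandLoyalty -> PriceTier
  P5: Conversion <- WebVisits -> PriceTier
The empty set is not sufficient: P5 (Conversion <- WebVisits -> PriceTier) has no collider blocking it and no conditioned non-collider, so it is open.
Try {WebVisits}:
  P1: blocked at fork node WebVisits ∈ conditioning set.
  P2: blocked at fork node WebVisits ∈ conditioning set.
  P3: blocked at fork node WebVisits ∈ conditioning set.
  P4: blocked at fork node WebVisits ∈ conditioning set.
  P5: blocked at fork node WebVisits ∈ conditioning set.
{WebVisits} contains no descendant of Conversion and blocks every backdoor path.
No other singleton works — e.g. {BrandLoyalty} leaves P5 open — so {WebVisits} is the unique smallest valid adjustment set.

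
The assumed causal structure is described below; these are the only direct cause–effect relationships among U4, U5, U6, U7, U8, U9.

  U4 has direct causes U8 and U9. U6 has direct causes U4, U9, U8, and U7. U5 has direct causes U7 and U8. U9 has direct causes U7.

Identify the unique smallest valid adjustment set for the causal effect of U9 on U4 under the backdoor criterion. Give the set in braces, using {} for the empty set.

{}

Variables eligible for adjustment (non-descendants of U9, excluding U9 and U4): {U5, U7, U8}.
Backdoor paths from U9 to U4:
  P1: U9 <- U7 -> U5 <- U8 -> U4
  P2: U9 <- U7 -> U5 <- U8 -> U6 <- U4
  P3: U9 <- U7 -> U6 <- U8 -> U4
  P4: U9 <- U7 -> U6 <- U4
Each backdoor path contains an unconditioned collider, so every path is already blocked with the empty conditioning set:
  P1: blocked at collider U5 (neither it nor any descendant is in the conditioning set).
  P2: blocked at collider U5 (neither it nor any descendant is in the conditioning set).
  P3: blocked at collider U6 (neither it nor any descendant is in the conditioning set).
  P4: blocked at collider U6 (neither it nor any descendant is in the conditioning set).
The empty set is therefore the unique smallest valid set.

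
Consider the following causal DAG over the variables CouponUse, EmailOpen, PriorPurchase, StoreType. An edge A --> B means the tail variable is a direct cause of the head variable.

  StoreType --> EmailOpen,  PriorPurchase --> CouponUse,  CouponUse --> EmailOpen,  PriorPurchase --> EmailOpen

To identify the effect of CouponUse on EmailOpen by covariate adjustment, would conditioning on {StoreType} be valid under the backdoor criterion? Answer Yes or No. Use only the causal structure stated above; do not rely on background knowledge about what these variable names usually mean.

Backdoor paths from CouponUse to EmailOpen (paths whose first edge points into CouponUse):
  P1: CouponUse <- PriorPurchase -> EmailOpen
Condition 1 (no descendant of CouponUse in the set): holds — descendants of CouponUse are {EmailOpen}; none are in {StoreType}.
Condition 2 (every backdoor path blocked by {StoreType}):
  P1: open — no interior node is in the conditioning set.
{StoreType} does not satisfy the backdoor criterion.

No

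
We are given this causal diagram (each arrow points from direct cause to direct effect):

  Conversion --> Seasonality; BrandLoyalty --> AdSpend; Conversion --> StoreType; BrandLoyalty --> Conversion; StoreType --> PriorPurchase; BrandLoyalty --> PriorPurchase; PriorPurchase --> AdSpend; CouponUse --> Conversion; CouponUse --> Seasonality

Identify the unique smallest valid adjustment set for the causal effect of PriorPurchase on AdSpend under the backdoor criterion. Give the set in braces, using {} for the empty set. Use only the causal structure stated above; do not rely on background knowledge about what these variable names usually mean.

Variables eligible for adjustment (non-descendants of PriorPurchase, excluding PriorPurchase and AdSpend): {BrandLoyalty, Conversion, CouponUse, Seasonality, StoreType}.
Backdoor paths from PriorPurchase to AdSpend:
  P1: PriorPurchase <- BrandLoyalty -> AdSpend
  P2: PriorPurchase <- StoreType <- Conversion <- BrandLoyalty -> AdSpend
The empty set is not sufficient: P1 (PriorPurchase <- BrandLoyalty -> AdSpend) has no collider blocking it and no conditioned non-collider, so it is open.
Try {BrandLoyalty}:
  P1: blocked at fork node BrandLoyalty ∈ conditioning set.
  P2: blocked at fork node BrandLoyalty ∈ conditioning set.
{BrandLoyalty} contains no descendant of PriorPurchase and blocks every backdoor path.
No other singleton works — e.g. {CouponUse} leaves P1 open — so {BrandLoyalty} is the unique smallest valid adjustment set.

{BrandLoyalty}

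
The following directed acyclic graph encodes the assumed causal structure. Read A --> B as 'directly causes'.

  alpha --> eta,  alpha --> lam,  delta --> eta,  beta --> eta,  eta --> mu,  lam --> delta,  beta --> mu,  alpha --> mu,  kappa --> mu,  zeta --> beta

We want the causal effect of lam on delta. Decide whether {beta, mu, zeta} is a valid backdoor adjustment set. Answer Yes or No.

No

Backdoor paths from lam to delta (paths whose first edge points into lam):
  P1: lam <- alpha -> eta <- delta
  P2: lam <- alpha -> mu <- beta -> eta <- delta
  P3: lam <- alpha -> mu <- eta <- delta
Condition 1 (no descendant of lam in the set): FAILS — mu is a descendant of lam.
Condition 2 (every backdoor path blocked by {beta, mu, zeta}):
  P1: open — collider(s) eta are conditioned on (or have a conditioned descendant) and no non-collider on the path is in the set.
  P2: blocked at fork node beta ∈ conditioning set.
  P3: open — collider(s) mu are conditioned on (or have a conditioned descendant) and no non-collider on the path is in the set.
{beta, mu, zeta} does not satisfy the backdoor criterion.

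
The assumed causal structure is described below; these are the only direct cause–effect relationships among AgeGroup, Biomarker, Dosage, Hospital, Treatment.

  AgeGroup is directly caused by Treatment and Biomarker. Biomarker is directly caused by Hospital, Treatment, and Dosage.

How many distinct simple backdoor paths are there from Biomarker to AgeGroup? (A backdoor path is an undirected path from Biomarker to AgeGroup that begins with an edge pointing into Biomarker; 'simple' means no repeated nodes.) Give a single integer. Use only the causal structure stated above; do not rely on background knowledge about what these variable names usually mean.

A backdoor path from Biomarker to AgeGroup is any simple undirected path whose first edge points into Biomarker (i.e. leaves Biomarker via a parent).
Parents of Biomarker: {Dosage, Hospital, Treatment}.
Enumerating:
  P1: Biomarker <- Treatment -> AgeGroup
That exhausts the simple backdoor paths. Count: 1.

1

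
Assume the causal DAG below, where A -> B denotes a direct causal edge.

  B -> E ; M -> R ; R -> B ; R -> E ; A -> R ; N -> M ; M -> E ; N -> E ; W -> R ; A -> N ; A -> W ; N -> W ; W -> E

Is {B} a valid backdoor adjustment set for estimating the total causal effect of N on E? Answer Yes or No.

Backdoor paths from N to E (paths whose first edge points into N):
  P1: N <- A -> W -> R <- M -> E
  P2: N <- A -> W -> R -> B -> E
  P3: N <- A -> W -> R -> E
  P4: N <- A -> W -> E
  P5: N <- A -> R <- M -> E
  P6: N <- A -> R <- W -> E
  P7: N <- A -> R -> B -> E
  P8: N <- A -> R -> E
Condition 1 (no descendant of N in the set): FAILS — B is a descendant of N.
Condition 2 (every backdoor path blocked by {B}):
  P1: open — collider(s) R are conditioned on (or have a conditioned descendant) and no non-collider on the path is in the set.
  P2: blocked at chain node B ∈ conditioning set.
  P3: open — no interior node is in the conditioning set.
  P4: open — no interior node is in the conditioning set.
  P5: open — collider(s) R are conditioned on (or have a conditioned descendant) and no non-collider on the path is in the set.
  P6: open — collider(s) R are conditioned on (or have a conditioned descendant) and no non-collider on the path is in the set.
  P7: blocked at chain node B ∈ conditioning set.
  P8: open — no interior node is in the conditioning set.
{B} does not satisfy the backdoor criterion.

No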